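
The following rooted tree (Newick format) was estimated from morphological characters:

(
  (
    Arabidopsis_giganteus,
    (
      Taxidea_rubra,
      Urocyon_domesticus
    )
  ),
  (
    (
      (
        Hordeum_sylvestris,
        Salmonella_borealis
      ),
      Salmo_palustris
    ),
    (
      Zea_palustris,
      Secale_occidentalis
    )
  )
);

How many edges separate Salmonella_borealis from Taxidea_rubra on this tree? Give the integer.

7

The MRCA of Salmonella_borealis and Taxidea_rubra is the root of the tree.
From Salmonella_borealis up to that node: 4 branches. From Taxidea_rubra up to the same node: 3 branches. Total: 4 + 3 = 7.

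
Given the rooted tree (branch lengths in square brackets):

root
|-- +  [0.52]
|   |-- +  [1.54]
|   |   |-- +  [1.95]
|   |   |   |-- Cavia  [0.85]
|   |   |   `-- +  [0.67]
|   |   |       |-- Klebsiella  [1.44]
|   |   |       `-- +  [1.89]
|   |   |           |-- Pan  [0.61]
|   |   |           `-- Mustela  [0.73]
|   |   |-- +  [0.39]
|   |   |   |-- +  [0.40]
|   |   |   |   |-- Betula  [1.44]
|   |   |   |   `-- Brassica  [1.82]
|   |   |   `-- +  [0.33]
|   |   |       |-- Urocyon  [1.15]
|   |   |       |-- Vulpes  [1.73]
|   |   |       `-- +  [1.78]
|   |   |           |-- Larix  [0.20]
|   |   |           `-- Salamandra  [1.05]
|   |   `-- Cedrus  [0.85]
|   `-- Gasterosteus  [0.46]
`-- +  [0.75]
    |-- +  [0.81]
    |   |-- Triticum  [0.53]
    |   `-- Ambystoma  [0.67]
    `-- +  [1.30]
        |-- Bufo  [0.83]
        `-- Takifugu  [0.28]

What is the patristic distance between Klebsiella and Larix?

6.76

The path runs Klebsiella → … → MRCA → … → Larix; the MRCA is the node subtending ((Cavia,(Klebsiella,(Pan,Mustela))),((Betula,Brassica),(Urocyon,Vulpes,(Larix,Salamandra))),Cedrus).
Branch lengths along that path: 1.44 + 0.67 + 1.95 + 0.39 + 0.33 + 1.78 + 0.20 = 6.76.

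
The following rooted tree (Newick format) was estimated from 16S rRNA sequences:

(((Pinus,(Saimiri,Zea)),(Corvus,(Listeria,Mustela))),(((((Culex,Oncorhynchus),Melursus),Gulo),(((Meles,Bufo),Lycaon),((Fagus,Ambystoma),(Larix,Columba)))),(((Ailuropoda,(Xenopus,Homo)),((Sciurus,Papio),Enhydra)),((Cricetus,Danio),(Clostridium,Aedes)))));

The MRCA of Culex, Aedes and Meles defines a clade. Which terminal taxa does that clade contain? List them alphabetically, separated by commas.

Aedes, Ailuropoda, Ambystoma, Bufo, Clostridium, Columba, Cricetus, Culex, Danio, Enhydra, Fagus, Gulo, Homo, Larix, Lycaon, Meles, Melursus, Oncorhynchus, Papio, Sciurus, Xenopus

Tracing Culex: it sits inside (Culex,Oncorhynchus).
Tracing Aedes: it sits inside (Clostridium,Aedes).
Tracing Meles: it sits inside (Meles,Bufo).
The smallest clade enclosing all 3 is (((((Culex,Oncorhynchus),Melursus),Gulo),(((Meles,Bufo),Lycaon),((Fagus,Ambystoma),(Larix,Columba)))),(((Ailuropoda,(Xenopus,Homo)),((Sciurus,Papio),Enhydra)),((Cricetus,Danio),(Clostridium,Aedes)))); the answer is its 21 terminal taxa in alphabetical order.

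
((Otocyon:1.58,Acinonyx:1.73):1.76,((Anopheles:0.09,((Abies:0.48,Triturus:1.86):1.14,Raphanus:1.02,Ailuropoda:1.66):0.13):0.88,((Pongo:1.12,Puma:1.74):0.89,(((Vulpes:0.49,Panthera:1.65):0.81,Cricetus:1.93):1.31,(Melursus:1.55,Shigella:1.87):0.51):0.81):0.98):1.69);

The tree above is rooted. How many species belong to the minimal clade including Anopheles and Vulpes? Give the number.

12

The MRCA of Anopheles and Vulpes is the node subtending ((Anopheles,((Abies,Triturus),Raphanus,Ailuropoda)),((Pongo,Puma),(((Vulpes,Panthera),Cricetus),(Melursus,Shigella)))).
That clade contains 12 terminal taxa: Abies, Ailuropoda, Anopheles, Cricetus, Melursus, Panthera, Pongo, Puma, Raphanus, Shigella, Triturus, Vulpes.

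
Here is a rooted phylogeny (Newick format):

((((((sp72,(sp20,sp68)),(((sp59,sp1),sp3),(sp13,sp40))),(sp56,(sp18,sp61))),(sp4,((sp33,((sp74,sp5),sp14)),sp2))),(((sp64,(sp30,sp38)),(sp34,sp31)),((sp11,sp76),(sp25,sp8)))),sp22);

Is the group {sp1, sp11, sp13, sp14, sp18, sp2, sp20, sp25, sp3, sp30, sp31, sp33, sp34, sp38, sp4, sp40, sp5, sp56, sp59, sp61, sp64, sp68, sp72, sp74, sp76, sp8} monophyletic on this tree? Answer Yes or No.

Yes

The most recent common ancestor of these taxa subtends (((((sp72,(sp20,sp68)),(((sp59,sp1),sp3),(sp13,sp40))),(sp56,(sp18,sp61))),(sp4,((sp33,((sp74,sp5),sp14)),sp2))),(((sp64,(sp30,sp38)),(sp34,sp31)),((sp11,sp76),(sp25,sp8)))).
That clade has exactly 26 tips — every listed taxon and nothing else — so the group is monophyletic.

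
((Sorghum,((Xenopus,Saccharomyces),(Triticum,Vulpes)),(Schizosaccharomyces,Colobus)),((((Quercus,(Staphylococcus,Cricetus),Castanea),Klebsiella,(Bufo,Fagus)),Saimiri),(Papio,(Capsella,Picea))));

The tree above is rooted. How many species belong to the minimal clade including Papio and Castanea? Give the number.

The MRCA of Papio and Castanea is the node subtending ((((Quercus,(Staphylococcus,Cricetus),Castanea),Klebsiella,(Bufo,Fagus)),Saimiri),(Papio,(Capsella,Picea))).
That clade contains 11 terminal taxa: Bufo, Capsella, Castanea, Cricetus, Fagus, Klebsiella, Papio, Picea, Quercus, Saimiri, Staphylococcus.

11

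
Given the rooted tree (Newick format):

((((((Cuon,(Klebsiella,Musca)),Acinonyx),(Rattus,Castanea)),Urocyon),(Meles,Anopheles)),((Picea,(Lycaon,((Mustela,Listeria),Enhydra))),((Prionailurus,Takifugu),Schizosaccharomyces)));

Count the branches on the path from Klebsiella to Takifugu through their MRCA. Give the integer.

11

The MRCA of Klebsiella and Takifugu is the root of the tree.
From Klebsiella up to that node: 7 branches. From Takifugu up to the same node: 4 branches. Total: 7 + 4 = 11.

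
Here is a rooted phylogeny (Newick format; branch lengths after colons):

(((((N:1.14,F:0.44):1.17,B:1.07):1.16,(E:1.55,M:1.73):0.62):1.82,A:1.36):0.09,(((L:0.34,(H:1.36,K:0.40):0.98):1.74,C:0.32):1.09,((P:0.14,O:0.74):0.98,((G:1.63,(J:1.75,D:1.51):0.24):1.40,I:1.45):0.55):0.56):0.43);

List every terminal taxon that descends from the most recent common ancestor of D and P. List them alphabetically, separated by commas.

D, G, I, J, O, P

Tracing D: it sits inside (J,D).
Tracing P: it sits inside (P,O).
The smallest clade enclosing both is ((P,O),((G,(J,D)),I)); the answer is its 6 terminal taxa in alphabetical order.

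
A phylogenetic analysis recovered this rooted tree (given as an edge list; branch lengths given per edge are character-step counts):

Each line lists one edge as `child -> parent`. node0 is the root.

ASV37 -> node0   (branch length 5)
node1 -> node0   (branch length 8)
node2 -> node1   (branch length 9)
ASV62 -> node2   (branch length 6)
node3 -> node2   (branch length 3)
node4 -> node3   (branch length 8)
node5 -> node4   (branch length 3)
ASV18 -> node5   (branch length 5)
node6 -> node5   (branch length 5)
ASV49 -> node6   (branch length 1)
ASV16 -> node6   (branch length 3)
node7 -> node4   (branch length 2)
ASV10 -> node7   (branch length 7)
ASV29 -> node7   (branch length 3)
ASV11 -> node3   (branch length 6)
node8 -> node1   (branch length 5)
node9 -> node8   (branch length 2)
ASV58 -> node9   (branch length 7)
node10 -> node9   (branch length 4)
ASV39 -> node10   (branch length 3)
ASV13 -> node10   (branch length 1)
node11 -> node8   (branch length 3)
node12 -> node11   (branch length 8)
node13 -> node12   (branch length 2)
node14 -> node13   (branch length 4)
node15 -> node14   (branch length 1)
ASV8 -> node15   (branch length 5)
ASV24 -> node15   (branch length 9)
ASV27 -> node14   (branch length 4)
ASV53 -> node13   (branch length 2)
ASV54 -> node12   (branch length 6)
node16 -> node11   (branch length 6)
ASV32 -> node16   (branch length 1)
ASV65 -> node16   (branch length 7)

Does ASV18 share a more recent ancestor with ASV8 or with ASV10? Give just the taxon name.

ASV10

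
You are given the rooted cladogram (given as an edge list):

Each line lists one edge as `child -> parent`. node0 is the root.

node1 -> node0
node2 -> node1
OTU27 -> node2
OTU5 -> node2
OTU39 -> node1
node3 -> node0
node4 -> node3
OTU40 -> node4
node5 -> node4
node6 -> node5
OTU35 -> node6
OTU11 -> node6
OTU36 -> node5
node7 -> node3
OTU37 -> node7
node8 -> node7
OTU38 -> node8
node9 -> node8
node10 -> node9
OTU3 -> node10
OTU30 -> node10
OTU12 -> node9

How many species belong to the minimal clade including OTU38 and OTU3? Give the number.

The MRCA of OTU38 and OTU3 is the node subtending (OTU38,((OTU3,OTU30),OTU12)).
That clade contains 4 terminal taxa: OTU12, OTU3, OTU30, OTU38.

4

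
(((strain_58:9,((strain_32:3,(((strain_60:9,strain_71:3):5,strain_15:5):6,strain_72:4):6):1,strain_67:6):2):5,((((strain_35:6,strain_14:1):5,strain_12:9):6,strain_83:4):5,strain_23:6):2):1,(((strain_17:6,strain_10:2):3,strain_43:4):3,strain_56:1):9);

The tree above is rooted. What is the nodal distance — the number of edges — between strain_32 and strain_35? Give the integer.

The MRCA of strain_32 and strain_35 is the node subtending ((strain_58,((strain_32,(((strain_60,strain_71),strain_15),strain_72)),strain_67)),((((strain_35,strain_14),strain_12),strain_83),strain_23)).
From strain_32 up to that node: 4 branches. From strain_35 up to the same node: 5 branches. Total: 4 + 5 = 9.

9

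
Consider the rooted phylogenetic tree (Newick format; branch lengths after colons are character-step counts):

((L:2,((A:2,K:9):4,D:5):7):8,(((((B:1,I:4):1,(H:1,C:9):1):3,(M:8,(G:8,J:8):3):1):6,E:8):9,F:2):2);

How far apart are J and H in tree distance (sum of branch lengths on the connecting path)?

17

The path runs J → … → MRCA → … → H; the MRCA is the node subtending (((B,I),(H,C)),(M,(G,J))).
Branch lengths along that path: 8 + 3 + 1 + 3 + 1 + 1 = 17.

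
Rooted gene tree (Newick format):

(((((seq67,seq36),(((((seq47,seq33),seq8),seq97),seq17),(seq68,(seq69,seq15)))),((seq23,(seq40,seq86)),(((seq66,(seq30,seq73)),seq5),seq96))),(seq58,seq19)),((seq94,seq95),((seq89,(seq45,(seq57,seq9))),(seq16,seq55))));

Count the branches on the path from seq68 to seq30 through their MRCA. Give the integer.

The MRCA of seq68 and seq30 is the node subtending (((seq67,seq36),(((((seq47,seq33),seq8),seq97),seq17),(seq68,(seq69,seq15)))),((seq23,(seq40,seq86)),(((seq66,(seq30,seq73)),seq5),seq96))).
From seq68 up to that node: 4 branches. From seq30 up to the same node: 6 branches. Total: 4 + 6 = 10.

10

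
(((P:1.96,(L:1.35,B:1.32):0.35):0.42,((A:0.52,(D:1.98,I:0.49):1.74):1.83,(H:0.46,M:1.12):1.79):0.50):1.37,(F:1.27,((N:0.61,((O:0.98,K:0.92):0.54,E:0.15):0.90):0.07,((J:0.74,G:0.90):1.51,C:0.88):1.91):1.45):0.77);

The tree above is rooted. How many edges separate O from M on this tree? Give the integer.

10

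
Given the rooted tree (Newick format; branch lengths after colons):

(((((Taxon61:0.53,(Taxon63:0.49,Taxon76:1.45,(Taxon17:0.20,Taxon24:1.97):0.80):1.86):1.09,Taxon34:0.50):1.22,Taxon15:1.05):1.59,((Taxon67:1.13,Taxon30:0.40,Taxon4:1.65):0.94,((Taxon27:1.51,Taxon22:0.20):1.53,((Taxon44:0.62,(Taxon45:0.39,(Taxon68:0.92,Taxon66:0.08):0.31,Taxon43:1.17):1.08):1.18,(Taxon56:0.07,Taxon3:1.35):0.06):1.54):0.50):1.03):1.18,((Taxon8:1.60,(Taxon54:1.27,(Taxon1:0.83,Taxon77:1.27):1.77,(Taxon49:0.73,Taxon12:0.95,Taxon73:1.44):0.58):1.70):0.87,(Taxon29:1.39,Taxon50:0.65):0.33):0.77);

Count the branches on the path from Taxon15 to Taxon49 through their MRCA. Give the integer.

8

The MRCA of Taxon15 and Taxon49 is the root of the tree.
From Taxon15 up to that node: 3 branches. From Taxon49 up to the same node: 5 branches. Total: 3 + 5 = 8.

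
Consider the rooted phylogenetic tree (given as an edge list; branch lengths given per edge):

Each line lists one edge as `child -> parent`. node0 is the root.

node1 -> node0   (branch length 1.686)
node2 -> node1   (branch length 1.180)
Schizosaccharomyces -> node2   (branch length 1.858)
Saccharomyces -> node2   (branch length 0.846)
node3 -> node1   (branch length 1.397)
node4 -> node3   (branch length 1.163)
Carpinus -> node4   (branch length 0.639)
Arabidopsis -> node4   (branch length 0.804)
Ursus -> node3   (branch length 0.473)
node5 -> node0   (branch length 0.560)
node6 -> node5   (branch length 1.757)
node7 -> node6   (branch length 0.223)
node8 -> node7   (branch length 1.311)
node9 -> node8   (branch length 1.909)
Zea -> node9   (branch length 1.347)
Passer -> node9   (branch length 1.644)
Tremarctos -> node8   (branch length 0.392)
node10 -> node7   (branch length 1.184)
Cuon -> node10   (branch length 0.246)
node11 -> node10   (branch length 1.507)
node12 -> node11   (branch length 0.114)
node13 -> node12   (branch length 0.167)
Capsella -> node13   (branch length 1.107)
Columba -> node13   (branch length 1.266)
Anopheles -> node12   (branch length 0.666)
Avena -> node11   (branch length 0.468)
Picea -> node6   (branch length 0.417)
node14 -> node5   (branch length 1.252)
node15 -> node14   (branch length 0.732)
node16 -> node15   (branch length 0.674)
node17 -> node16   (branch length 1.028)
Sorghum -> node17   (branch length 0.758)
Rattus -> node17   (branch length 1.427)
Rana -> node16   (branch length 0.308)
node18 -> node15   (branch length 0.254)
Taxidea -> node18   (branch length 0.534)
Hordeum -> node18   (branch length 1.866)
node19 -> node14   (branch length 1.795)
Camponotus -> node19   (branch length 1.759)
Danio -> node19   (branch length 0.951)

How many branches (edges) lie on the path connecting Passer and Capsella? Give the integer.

8

The MRCA of Passer and Capsella is the node subtending (((Zea,Passer),Tremarctos),(Cuon,(((Capsella,Columba),Anopheles),Avena))).
From Passer up to that node: 3 branches. From Capsella up to the same node: 5 branches. Total: 3 + 5 = 8.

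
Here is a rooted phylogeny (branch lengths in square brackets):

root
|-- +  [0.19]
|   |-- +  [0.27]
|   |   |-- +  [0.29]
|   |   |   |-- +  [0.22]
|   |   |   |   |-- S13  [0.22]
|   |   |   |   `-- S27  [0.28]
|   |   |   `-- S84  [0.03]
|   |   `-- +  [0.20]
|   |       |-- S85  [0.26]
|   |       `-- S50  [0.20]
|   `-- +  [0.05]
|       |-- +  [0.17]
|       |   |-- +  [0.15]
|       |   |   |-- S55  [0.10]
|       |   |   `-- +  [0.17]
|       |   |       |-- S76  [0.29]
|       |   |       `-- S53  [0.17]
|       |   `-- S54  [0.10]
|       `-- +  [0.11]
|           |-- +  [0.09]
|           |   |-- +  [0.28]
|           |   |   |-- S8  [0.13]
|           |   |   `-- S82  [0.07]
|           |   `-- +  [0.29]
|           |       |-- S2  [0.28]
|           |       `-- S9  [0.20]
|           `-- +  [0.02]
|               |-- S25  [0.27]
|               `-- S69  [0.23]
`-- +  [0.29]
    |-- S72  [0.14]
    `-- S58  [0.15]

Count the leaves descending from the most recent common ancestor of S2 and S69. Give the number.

6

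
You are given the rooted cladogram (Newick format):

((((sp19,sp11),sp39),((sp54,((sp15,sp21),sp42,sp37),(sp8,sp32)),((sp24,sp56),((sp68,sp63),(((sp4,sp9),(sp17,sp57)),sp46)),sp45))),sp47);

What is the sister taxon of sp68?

sp63

sp68 attaches to the tree at the node subtending (sp68,sp63).
The other lineage descending from that same node — the sister group — is the single tip sp63.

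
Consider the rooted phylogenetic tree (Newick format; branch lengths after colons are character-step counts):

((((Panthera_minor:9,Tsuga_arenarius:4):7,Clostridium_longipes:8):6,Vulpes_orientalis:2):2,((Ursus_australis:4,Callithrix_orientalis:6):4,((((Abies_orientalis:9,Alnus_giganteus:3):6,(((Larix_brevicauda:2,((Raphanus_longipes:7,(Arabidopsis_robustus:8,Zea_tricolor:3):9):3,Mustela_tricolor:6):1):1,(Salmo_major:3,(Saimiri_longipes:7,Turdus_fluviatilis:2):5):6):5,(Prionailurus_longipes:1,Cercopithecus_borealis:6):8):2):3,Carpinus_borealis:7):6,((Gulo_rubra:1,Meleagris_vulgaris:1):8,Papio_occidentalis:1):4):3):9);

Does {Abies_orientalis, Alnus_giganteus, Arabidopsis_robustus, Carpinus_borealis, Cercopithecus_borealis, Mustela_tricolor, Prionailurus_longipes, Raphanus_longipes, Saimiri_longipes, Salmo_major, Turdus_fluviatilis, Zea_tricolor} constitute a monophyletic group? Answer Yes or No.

No

The MRCA of the listed taxa subtends (((Abies_orientalis,Alnus_giganteus),(((Larix_brevicauda,((Raphanus_longipes,(Arabidopsis_robustus,Zea_tricolor)),Mustela_tricolor)),(Salmo_major,(Saimiri_longipes,Turdus_fluviatilis))),(Prionailurus_longipes,Cercopithecus_borealis))),Carpinus_borealis).
That clade also contains Larix_brevicauda, which is not in the proposed group, so the group is not monophyletic.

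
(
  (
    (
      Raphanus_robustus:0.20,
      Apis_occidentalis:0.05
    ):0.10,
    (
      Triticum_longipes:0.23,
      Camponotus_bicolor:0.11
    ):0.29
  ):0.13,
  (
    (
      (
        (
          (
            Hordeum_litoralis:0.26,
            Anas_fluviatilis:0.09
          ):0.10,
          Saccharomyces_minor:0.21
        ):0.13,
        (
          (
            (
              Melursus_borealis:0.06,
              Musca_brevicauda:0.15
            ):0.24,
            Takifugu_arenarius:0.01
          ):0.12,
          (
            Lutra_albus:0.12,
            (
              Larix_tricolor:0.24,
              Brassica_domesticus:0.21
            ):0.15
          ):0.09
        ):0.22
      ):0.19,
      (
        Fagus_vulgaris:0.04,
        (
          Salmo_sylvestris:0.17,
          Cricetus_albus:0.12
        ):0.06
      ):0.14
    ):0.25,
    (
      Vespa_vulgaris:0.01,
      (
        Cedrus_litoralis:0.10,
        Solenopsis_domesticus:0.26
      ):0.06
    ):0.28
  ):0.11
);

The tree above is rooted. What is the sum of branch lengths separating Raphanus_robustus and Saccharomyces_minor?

1.32

The path runs Raphanus_robustus → … → MRCA → … → Saccharomyces_minor; the MRCA is the root of the tree.
Branch lengths along that path: 0.20 + 0.10 + 0.13 + 0.11 + 0.25 + 0.19 + 0.13 + 0.21 = 1.32.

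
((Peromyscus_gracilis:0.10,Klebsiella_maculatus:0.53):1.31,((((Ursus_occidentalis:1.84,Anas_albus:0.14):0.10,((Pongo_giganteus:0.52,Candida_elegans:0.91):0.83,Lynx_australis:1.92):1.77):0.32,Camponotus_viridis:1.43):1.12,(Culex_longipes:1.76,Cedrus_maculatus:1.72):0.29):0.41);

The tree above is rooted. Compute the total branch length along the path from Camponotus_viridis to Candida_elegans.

The path runs Camponotus_viridis → … → MRCA → … → Candida_elegans; the MRCA is the node subtending (((Ursus_occidentalis,Anas_albus),((Pongo_giganteus,Candida_elegans),Lynx_australis)),Camponotus_viridis).
Branch lengths along that path: 1.43 + 0.32 + 1.77 + 0.83 + 0.91 = 5.26.

5.26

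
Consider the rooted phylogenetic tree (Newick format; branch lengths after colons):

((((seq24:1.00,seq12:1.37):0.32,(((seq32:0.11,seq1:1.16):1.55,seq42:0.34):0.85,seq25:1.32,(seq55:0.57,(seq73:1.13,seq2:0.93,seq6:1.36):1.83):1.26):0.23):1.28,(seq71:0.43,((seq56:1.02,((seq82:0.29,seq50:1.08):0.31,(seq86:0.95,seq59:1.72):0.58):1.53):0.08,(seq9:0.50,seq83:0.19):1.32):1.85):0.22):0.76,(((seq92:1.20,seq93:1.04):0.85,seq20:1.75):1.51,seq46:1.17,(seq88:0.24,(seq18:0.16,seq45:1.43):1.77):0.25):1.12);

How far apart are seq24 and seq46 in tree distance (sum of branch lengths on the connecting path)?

5.65

The path runs seq24 → … → MRCA → … → seq46; the MRCA is the root of the tree.
Branch lengths along that path: 1.00 + 0.32 + 1.28 + 0.76 + 1.12 + 1.17 = 5.65.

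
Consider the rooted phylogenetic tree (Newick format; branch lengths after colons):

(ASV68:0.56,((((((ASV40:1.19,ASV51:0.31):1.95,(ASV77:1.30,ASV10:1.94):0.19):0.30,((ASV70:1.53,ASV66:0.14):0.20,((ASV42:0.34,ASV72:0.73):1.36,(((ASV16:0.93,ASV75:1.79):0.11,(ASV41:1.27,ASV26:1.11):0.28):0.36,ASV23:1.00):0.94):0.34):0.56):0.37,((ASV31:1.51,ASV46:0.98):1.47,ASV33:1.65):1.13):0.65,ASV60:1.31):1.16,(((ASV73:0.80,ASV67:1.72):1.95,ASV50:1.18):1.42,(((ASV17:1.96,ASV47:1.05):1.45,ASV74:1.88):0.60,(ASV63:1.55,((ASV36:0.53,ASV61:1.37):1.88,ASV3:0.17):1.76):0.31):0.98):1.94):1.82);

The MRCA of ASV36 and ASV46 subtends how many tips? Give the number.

The MRCA of ASV36 and ASV46 is the node subtending ((((((ASV40,ASV51),(ASV77,ASV10)),((ASV70,ASV66),((ASV42,ASV72),(((ASV16,ASV75),(ASV41,ASV26)),ASV23)))),((ASV31,ASV46),ASV33)),ASV60),(((ASV73,ASV67),ASV50),(((ASV17,ASV47),ASV74),(ASV63,((ASV36,ASV61),ASV3))))).
That clade contains 27 terminal taxa: ASV10, ASV16, ASV17, ASV23, ASV26, ASV3, ASV31, ASV33, ASV36, ASV40, ASV41, ASV42, ASV46, ASV47, ASV50, ASV51, ASV60, ASV61, ASV63, ASV66, ASV67, ASV70, ASV72, ASV73, ASV74, ASV75, ASV77.

27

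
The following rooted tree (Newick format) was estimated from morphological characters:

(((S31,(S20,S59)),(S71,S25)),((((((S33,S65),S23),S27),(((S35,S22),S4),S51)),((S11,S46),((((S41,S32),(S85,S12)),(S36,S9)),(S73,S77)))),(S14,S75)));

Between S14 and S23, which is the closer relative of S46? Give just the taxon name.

S23

The MRCA of S46 and S23 subtends (((((S33,S65),S23),S27),(((S35,S22),S4),S51)),((S11,S46),((((S41,S32),(S85,S12)),(S36,S9)),(S73,S77)))) (18 taxa).
The MRCA of S46 and S14 subtends ((((((S33,S65),S23),S27),(((S35,S22),S4),S51)),((S11,S46),((((S41,S32),(S85,S12)),(S36,S9)),(S73,S77)))),(S14,S75)) (20 taxa).
The first is nested inside the second, so S46 shares a more recent common ancestor with S23.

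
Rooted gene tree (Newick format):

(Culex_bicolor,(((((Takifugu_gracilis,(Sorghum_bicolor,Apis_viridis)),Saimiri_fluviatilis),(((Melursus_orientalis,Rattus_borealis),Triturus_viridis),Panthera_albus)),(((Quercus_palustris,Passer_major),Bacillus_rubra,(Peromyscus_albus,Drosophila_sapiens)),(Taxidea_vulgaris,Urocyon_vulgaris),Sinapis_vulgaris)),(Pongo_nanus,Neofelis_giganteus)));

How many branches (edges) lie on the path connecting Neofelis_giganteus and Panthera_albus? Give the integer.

6

The MRCA of Neofelis_giganteus and Panthera_albus is the node subtending (((((Takifugu_gracilis,(Sorghum_bicolor,Apis_viridis)),Saimiri_fluviatilis),(((Melursus_orientalis,Rattus_borealis),Triturus_viridis),Panthera_albus)),(((Quercus_palustris,Passer_major),Bacillus_rubra,(Peromyscus_albus,Drosophila_sapiens)),(Taxidea_vulgaris,Urocyon_vulgaris),Sinapis_vulgaris)),(Pongo_nanus,Neofelis_giganteus)).
From Neofelis_giganteus up to that node: 2 branches. From Panthera_albus up to the same node: 4 branches. Total: 2 + 4 = 6.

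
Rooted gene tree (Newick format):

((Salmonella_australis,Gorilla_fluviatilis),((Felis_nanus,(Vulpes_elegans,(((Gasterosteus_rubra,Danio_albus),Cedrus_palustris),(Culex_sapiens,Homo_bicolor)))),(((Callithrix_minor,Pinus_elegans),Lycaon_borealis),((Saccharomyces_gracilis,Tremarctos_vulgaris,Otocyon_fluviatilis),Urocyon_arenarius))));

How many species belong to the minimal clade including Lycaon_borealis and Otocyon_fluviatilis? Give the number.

7

The MRCA of Lycaon_borealis and Otocyon_fluviatilis is the node subtending (((Callithrix_minor,Pinus_elegans),Lycaon_borealis),((Saccharomyces_gracilis,Tremarctos_vulgaris,Otocyon_fluviatilis),Urocyon_arenarius)).
That clade contains 7 terminal taxa: Callithrix_minor, Lycaon_borealis, Otocyon_fluviatilis, Pinus_elegans, Saccharomyces_gracilis, Tremarctos_vulgaris, Urocyon_arenarius.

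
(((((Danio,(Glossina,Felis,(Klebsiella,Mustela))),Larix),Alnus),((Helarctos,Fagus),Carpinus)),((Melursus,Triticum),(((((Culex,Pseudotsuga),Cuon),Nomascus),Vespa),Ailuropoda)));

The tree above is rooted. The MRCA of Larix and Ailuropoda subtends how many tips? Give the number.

The MRCA of Larix and Ailuropoda is the root, so the clade is the entire tree.
That clade contains 18 terminal taxa: Ailuropoda, Alnus, Carpinus, Culex, Cuon, Danio, Fagus, Felis, Glossina, Helarctos, Klebsiella, Larix, Melursus, Mustela, Nomascus, Pseudotsuga, Triticum, Vespa.

18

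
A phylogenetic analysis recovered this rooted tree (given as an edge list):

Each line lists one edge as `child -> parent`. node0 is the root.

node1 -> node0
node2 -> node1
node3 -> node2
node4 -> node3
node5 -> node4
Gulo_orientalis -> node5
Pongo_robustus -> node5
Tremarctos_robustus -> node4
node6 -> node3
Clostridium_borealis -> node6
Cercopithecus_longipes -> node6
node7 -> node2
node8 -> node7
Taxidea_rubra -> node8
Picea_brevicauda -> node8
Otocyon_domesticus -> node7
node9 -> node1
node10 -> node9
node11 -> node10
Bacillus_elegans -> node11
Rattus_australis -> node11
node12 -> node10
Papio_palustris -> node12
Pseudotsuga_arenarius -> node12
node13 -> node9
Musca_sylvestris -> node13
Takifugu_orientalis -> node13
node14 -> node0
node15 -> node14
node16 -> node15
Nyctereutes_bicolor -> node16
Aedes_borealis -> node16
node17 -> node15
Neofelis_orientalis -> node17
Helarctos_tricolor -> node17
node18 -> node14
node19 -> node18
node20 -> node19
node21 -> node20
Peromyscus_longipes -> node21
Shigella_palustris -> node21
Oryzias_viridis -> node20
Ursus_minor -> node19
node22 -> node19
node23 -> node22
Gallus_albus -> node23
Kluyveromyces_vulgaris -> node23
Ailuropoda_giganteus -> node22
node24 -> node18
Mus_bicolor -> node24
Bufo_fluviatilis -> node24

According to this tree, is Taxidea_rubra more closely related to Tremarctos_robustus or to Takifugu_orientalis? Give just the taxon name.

The MRCA of Taxidea_rubra and Tremarctos_robustus subtends ((((Gulo_orientalis,Pongo_robustus),Tremarctos_robustus),(Clostridium_borealis,Cercopithecus_longipes)),((Taxidea_rubra,Picea_brevicauda),Otocyon_domesticus)) (8 taxa).
The MRCA of Taxidea_rubra and Takifugu_orientalis subtends (((((Gulo_orientalis,Pongo_robustus),Tremarctos_robustus),(Clostridium_borealis,Cercopithecus_longipes)),((Taxidea_rubra,Picea_brevicauda),Otocyon_domesticus)),(((Bacillus_elegans,Rattus_australis),(Papio_palustris,Pseudotsuga_arenarius)),(Musca_sylvestris,Takifugu_orientalis))) (14 taxa).
The first is nested inside the second, so Taxidea_rubra shares a more recent common ancestor with Tremarctos_robustus.

Tremarctos_robustus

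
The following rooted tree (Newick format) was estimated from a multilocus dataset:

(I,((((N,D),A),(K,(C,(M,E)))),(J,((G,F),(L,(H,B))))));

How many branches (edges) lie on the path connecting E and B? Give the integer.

The MRCA of E and B is the node subtending ((((N,D),A),(K,(C,(M,E)))),(J,((G,F),(L,(H,B))))).
From E up to that node: 5 branches. From B up to the same node: 5 branches. Total: 5 + 5 = 10.

10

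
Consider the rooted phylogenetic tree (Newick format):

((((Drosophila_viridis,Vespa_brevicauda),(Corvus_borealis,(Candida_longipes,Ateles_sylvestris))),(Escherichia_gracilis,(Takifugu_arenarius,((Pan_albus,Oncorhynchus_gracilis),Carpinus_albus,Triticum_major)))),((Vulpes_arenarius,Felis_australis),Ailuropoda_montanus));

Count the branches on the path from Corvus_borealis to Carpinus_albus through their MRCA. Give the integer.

7

The MRCA of Corvus_borealis and Carpinus_albus is the node subtending (((Drosophila_viridis,Vespa_brevicauda),(Corvus_borealis,(Candida_longipes,Ateles_sylvestris))),(Escherichia_gracilis,(Takifugu_arenarius,((Pan_albus,Oncorhynchus_gracilis),Carpinus_albus,Triticum_major)))).
From Corvus_borealis up to that node: 3 branches. From Carpinus_albus up to the same node: 4 branches. Total: 3 + 4 = 7.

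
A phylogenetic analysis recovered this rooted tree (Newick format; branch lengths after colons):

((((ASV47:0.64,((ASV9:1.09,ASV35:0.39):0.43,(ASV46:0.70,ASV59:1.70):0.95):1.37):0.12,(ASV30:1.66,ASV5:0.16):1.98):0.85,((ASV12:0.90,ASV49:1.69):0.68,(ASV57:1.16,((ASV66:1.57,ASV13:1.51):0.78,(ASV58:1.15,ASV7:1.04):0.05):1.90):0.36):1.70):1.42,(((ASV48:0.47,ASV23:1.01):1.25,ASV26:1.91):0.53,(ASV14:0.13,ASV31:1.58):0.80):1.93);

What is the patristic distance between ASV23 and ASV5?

9.13

The path runs ASV23 → … → MRCA → … → ASV5; the MRCA is the root of the tree.
Branch lengths along that path: 1.01 + 1.25 + 0.53 + 1.93 + 1.42 + 0.85 + 1.98 + 0.16 = 9.13.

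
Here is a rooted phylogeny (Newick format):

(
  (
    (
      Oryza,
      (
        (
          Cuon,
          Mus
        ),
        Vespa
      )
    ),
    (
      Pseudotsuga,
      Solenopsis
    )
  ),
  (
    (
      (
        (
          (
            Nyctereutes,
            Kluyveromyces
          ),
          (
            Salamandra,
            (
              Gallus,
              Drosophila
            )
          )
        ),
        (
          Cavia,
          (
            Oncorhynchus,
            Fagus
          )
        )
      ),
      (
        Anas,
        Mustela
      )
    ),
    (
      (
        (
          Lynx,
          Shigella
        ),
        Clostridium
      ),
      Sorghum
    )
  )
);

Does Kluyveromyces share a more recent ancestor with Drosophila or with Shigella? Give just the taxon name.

Drosophila

The MRCA of Kluyveromyces and Drosophila subtends ((Nyctereutes,Kluyveromyces),(Salamandra,(Gallus,Drosophila))) (5 taxa).
The MRCA of Kluyveromyces and Shigella subtends (((((Nyctereutes,Kluyveromyces),(Salamandra,(Gallus,Drosophila))),(Cavia,(Oncorhynchus,Fagus))),(Anas,Mustela)),(((Lynx,Shigella),Clostridium),Sorghum)) (14 taxa).
The first is nested inside the second, so Kluyveromyces shares a more recent common ancestor with Drosophila.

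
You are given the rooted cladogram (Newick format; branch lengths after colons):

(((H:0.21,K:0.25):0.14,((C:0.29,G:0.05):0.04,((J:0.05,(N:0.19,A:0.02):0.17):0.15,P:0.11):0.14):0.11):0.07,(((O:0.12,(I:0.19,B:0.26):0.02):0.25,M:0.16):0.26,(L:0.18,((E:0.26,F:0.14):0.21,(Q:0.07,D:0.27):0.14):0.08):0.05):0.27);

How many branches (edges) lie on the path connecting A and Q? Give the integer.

The MRCA of A and Q is the root of the tree.
From A up to that node: 6 branches. From Q up to the same node: 5 branches. Total: 6 + 5 = 11.

11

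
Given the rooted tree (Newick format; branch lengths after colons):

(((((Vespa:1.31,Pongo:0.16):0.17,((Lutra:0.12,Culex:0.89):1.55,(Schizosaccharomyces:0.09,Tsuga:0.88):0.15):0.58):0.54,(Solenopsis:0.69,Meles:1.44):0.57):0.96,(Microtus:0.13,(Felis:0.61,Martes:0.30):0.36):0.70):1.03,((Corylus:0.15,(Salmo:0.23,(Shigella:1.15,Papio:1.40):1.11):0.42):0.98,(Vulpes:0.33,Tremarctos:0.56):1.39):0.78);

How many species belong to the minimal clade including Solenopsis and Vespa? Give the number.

8

The MRCA of Solenopsis and Vespa is the node subtending (((Vespa,Pongo),((Lutra,Culex),(Schizosaccharomyces,Tsuga))),(Solenopsis,Meles)).
That clade contains 8 terminal taxa: Culex, Lutra, Meles, Pongo, Schizosaccharomyces, Solenopsis, Tsuga, Vespa.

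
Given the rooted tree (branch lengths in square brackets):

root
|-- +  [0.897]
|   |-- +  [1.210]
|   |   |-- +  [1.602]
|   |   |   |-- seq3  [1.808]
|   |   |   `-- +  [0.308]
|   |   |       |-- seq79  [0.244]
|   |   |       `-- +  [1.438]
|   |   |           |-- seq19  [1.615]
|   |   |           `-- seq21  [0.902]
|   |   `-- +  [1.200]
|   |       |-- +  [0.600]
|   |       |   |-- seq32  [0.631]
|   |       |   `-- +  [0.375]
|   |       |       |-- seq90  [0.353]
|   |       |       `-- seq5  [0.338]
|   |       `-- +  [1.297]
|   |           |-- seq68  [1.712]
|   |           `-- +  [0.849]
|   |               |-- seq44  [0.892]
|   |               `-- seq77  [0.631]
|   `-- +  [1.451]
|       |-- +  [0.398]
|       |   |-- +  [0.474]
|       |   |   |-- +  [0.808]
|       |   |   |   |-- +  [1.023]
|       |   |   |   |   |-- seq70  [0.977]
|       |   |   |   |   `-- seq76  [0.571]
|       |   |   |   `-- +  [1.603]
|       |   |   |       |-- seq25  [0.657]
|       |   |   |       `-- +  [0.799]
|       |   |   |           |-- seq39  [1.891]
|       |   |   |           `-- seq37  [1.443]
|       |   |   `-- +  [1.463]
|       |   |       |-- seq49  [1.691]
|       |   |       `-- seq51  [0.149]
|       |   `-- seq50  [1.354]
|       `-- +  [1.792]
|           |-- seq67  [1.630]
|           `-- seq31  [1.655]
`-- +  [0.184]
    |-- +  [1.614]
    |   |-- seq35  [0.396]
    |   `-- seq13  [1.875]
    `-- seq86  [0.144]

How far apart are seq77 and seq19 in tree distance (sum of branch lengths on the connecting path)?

The path runs seq77 → … → MRCA → … → seq19; the MRCA is the node subtending ((seq3,(seq79,(seq19,seq21))),((seq32,(seq90,seq5)),(seq68,(seq44,seq77)))).
Branch lengths along that path: 0.631 + 0.849 + 1.297 + 1.200 + 1.602 + 0.308 + 1.438 + 1.615 = 8.940.

8.940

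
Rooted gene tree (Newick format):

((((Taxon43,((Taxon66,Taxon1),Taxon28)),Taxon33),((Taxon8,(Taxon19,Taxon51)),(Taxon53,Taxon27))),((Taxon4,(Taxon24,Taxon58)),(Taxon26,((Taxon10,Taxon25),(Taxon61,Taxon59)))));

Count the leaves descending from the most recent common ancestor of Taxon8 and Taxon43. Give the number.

The MRCA of Taxon8 and Taxon43 is the node subtending (((Taxon43,((Taxon66,Taxon1),Taxon28)),Taxon33),((Taxon8,(Taxon19,Taxon51)),(Taxon53,Taxon27))).
That clade contains 10 terminal taxa: Taxon1, Taxon19, Taxon27, Taxon28, Taxon33, Taxon43, Taxon51, Taxon53, Taxon66, Taxon8.

10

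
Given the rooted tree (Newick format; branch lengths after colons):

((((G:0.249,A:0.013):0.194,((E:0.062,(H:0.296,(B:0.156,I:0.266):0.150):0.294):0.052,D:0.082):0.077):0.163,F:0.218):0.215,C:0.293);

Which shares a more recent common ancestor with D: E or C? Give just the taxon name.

E

The MRCA of D and E subtends ((E,(H,(B,I))),D) (5 taxa).
The MRCA of D and C is the root, subtending the entire tree (9 taxa).
The first is nested inside the second, so D shares a more recent common ancestor with E.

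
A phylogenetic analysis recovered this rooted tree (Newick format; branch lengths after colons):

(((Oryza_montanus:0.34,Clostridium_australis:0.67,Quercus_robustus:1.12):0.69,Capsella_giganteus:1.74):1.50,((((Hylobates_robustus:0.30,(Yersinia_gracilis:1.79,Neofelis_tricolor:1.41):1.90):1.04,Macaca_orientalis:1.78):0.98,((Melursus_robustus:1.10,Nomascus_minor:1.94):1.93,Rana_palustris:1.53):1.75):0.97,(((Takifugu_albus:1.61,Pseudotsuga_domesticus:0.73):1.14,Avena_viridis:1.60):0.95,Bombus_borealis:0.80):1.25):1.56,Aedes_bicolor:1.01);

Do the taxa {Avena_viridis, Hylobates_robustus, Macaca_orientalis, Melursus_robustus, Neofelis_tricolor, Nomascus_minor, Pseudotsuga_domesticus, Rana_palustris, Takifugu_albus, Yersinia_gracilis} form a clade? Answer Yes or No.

No

The MRCA of the listed taxa subtends ((((Hylobates_robustus,(Yersinia_gracilis,Neofelis_tricolor)),Macaca_orientalis),((Melursus_robustus,Nomascus_minor),Rana_palustris)),(((Takifugu_albus,Pseudotsuga_domesticus),Avena_viridis),Bombus_borealis)).
That clade also contains Bombus_borealis, which is not in the proposed group, so the group is not monophyletic.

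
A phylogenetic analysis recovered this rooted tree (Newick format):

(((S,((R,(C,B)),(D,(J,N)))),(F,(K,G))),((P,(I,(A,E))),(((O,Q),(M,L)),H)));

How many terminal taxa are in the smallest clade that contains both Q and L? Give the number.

The MRCA of Q and L is the node subtending ((O,Q),(M,L)).
That clade contains 4 terminal taxa: L, M, O, Q.

4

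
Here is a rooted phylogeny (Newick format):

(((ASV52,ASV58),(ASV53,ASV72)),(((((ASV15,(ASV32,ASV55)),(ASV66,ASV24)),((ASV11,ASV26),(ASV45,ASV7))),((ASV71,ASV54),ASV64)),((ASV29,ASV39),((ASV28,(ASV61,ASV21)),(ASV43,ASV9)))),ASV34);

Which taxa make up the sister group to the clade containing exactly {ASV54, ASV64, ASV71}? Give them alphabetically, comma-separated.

The clade containing exactly {ASV54, ASV64, ASV71} attaches to the tree at the node subtending ((((ASV15,(ASV32,ASV55)),(ASV66,ASV24)),((ASV11,ASV26),(ASV45,ASV7))),((ASV71,ASV54),ASV64)).
The other lineage descending from that same node — the sister group — is (((ASV15,(ASV32,ASV55)),(ASV66,ASV24)),((ASV11,ASV26),(ASV45,ASV7))); its 9 tips in alphabetical order are the answer.

ASV11, ASV15, ASV24, ASV26, ASV32, ASV45, ASV55, ASV66, ASV7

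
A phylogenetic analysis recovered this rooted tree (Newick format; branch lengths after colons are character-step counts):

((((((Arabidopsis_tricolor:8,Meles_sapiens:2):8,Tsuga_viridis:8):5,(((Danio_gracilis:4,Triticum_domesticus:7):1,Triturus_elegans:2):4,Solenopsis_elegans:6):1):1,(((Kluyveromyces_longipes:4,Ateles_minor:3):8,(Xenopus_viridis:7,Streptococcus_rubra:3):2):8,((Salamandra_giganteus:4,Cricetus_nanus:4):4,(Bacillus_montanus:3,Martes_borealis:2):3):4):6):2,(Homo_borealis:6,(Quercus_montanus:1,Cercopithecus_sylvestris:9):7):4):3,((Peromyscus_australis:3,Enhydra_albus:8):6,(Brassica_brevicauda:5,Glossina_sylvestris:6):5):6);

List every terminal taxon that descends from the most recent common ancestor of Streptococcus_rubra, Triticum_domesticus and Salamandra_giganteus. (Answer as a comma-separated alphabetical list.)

Arabidopsis_tricolor, Ateles_minor, Bacillus_montanus, Cricetus_nanus, Danio_gracilis, Kluyveromyces_longipes, Martes_borealis, Meles_sapiens, Salamandra_giganteus, Solenopsis_elegans, Streptococcus_rubra, Triticum_domesticus, Triturus_elegans, Tsuga_viridis, Xenopus_viridis

Tracing Streptococcus_rubra: it sits inside (Xenopus_viridis,Streptococcus_rubra).
Tracing Triticum_domesticus: it sits inside (Danio_gracilis,Triticum_domesticus).
Tracing Salamandra_giganteus: it sits inside (Salamandra_giganteus,Cricetus_nanus).
The smallest clade enclosing all 3 is ((((Arabidopsis_tricolor,Meles_sapiens),Tsuga_viridis),(((Danio_gracilis,Triticum_domesticus),Triturus_elegans),Solenopsis_elegans)),(((Kluyveromyces_longipes,Ateles_minor),(Xenopus_viridis,Streptococcus_rubra)),((Salamandra_giganteus,Cricetus_nanus),(Bacillus_montanus,Martes_borealis)))); the answer is its 15 terminal taxa in alphabetical order.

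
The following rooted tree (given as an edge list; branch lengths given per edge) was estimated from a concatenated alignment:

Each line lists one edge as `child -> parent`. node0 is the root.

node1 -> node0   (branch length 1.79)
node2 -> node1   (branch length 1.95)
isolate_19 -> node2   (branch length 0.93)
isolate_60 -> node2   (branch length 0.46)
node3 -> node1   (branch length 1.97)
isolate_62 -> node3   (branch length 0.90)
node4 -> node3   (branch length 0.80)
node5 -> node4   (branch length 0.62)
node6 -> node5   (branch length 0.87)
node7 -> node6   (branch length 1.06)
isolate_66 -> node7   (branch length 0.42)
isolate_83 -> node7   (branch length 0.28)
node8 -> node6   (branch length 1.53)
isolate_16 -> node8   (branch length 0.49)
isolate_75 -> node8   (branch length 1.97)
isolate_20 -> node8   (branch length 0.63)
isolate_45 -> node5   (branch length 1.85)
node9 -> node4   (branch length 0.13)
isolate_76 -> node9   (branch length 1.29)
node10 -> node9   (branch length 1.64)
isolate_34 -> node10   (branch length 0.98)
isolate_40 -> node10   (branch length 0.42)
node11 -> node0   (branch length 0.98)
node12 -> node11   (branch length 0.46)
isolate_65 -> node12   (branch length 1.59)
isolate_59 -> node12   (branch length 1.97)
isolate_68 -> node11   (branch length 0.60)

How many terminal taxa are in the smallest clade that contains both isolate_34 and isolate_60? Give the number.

12

The MRCA of isolate_34 and isolate_60 is the node subtending ((isolate_19,isolate_60),(isolate_62,((((isolate_66,isolate_83),(isolate_16,isolate_75,isolate_20)),isolate_45),(isolate_76,(isolate_34,isolate_40))))).
That clade contains 12 terminal taxa: isolate_16, isolate_19, isolate_20, isolate_34, isolate_40, isolate_45, isolate_60, isolate_62, isolate_66, isolate_75, isolate_76, isolate_83.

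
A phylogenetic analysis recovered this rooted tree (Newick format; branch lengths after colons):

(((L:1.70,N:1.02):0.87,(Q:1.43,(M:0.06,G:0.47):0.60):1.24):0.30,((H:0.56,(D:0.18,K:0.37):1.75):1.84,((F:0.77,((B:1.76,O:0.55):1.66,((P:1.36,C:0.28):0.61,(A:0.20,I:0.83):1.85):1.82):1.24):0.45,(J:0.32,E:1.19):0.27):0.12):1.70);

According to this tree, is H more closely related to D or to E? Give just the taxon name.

D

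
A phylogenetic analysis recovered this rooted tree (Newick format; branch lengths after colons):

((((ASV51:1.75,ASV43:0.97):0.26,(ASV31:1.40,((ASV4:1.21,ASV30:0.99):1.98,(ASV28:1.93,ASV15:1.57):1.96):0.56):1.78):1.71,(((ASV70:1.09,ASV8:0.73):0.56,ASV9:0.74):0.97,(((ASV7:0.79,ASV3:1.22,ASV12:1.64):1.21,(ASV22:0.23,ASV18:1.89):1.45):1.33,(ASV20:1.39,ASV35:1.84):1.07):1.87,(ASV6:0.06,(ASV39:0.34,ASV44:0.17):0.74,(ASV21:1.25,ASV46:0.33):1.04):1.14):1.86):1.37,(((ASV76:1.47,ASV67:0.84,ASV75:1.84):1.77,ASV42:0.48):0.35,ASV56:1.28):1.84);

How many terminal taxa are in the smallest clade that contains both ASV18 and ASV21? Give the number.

15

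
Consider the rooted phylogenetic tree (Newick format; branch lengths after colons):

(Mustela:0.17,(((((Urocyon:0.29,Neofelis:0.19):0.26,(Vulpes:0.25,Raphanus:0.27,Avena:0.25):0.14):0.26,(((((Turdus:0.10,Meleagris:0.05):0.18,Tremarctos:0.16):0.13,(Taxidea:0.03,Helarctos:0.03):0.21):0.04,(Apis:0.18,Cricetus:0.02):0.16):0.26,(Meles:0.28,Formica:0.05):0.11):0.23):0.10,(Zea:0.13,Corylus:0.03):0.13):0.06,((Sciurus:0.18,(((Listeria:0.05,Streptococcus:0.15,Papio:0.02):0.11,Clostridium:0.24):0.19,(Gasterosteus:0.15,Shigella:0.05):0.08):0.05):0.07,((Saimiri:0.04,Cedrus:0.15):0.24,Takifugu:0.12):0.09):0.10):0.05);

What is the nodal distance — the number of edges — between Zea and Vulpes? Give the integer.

The MRCA of Zea and Vulpes is the node subtending ((((Urocyon,Neofelis),(Vulpes,Raphanus,Avena)),(((((Turdus,Meleagris),Tremarctos),(Taxidea,Helarctos)),(Apis,Cricetus)),(Meles,Formica))),(Zea,Corylus)).
From Zea up to that node: 2 branches. From Vulpes up to the same node: 4 branches. Total: 2 + 4 = 6.

6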